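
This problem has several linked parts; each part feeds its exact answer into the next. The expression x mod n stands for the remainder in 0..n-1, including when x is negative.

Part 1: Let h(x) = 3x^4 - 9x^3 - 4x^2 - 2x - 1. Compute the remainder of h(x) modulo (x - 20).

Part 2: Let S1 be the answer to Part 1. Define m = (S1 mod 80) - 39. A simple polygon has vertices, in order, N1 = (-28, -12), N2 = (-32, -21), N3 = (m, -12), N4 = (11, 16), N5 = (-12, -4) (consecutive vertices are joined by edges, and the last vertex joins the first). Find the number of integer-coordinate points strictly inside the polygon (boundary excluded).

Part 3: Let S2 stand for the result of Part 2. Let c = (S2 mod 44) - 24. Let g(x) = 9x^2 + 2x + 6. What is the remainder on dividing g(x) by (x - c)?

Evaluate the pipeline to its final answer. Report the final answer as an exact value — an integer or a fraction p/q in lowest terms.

Part 1: remainder = value at the root: 3*(20)^4 - 9*(20)^3 - 4*(20)^2 - 2*(20)^1 - 1 = (480000) + (-72000) + (-1600) + (-40) + (-1) = 406359; answer 406359
Part 2: S1 = 406359; m = 0; cross terms: (-28*-21 - -32*-12)=204, (-32*-12 - 0*-21)=384, (0*16 - 11*-12)=132, (11*-4 - -12*16)=148, (-12*-12 - -28*-4)=32; twice the area = |900| = 900; area = 450; boundary points = 1 + 1 + 1 + 1 + 8 = 12; strictly interior points = area - boundary/2 + 1 = 445; answer 445
Part 3: S2 = 445; c = -19; remainder = value at the root: 9*(-19)^2 + 2*(-19)^1 + 6 = (3249) + (-38) + (6) = 3217; answer 3217

3217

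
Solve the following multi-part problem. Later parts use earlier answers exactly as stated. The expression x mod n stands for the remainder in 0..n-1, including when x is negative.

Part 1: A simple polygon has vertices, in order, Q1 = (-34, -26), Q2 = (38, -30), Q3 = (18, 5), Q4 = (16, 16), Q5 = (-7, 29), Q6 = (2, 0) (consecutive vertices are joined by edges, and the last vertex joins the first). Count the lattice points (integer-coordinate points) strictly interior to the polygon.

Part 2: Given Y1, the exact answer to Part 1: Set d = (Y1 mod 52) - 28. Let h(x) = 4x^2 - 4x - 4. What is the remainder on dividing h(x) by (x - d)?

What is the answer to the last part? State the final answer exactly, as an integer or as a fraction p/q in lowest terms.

220

Part 1: cross terms: (-34*-30 - 38*-26)=2008, (38*5 - 18*-30)=730, (18*16 - 16*5)=208, (16*29 - -7*16)=576, (-7*0 - 2*29)=-58, (2*-26 - -34*0)=-52; twice the area = |3412| = 3412; area = 1706; boundary points = 4 + 5 + 1 + 1 + 1 + 2 = 14; strictly interior points = area - boundary/2 + 1 = 1700; answer 1700
Part 2: Y1 = 1700; d = 8; remainder = value at the root: 4*(8)^2 - 4*(8)^1 - 4 = (256) + (-32) + (-4) = 220; answer 220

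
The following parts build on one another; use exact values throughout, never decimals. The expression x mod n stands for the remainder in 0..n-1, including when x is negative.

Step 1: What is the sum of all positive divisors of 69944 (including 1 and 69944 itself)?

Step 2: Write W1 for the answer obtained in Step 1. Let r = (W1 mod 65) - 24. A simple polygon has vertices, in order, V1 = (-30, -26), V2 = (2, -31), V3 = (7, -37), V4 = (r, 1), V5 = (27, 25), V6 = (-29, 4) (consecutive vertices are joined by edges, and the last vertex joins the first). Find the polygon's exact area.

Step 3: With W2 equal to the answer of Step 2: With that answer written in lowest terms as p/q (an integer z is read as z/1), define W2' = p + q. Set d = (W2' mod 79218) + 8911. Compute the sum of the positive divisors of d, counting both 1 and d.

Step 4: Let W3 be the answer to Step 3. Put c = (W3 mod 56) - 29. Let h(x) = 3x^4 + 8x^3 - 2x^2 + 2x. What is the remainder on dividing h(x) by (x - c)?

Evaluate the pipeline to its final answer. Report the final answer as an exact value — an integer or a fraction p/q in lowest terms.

1924991

Step 1: 69944 = 2^3 * 7 * 1249; sigma = (1 + 2 + 4 + 8) * (1 + 7) * (1 + 1249) = 15 * 8 * 1250 = 150000; answer 150000
Step 2: W1 = 150000; r = 21; cross terms: (-30*-31 - 2*-26)=982, (2*-37 - 7*-31)=143, (7*1 - 21*-37)=784, (21*25 - 27*1)=498, (27*4 - -29*25)=833, (-29*-26 - -30*4)=874; twice the area = |4114| = 4114; area = 2057; answer 2057
Step 3: W2 = 2057; threaded value p + q = 2058; d = 10969; 10969 = 7 * 1567; sigma = (1 + 7) * (1 + 1567) = 8 * 1568 = 12544; answer 12544
Step 4: W3 = 12544; c = -29; remainder = value at the root: 3*(-29)^4 + 8*(-29)^3 - 2*(-29)^2 + 2*(-29)^1 = (2121843) + (-195112) + (-1682) + (-58) = 1924991; answer 1924991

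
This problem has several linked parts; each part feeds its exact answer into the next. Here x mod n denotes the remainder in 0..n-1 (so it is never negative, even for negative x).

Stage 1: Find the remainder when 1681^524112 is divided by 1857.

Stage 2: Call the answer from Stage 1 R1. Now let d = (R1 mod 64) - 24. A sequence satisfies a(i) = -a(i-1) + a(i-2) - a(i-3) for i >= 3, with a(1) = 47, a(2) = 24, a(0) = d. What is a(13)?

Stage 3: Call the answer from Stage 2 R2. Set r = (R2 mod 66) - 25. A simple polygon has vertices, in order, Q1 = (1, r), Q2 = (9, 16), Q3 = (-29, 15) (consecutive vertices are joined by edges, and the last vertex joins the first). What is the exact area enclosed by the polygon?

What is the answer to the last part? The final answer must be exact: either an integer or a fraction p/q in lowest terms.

Stage 1: squarings mod 1857: 1681^1=1681, 1681^2=1264, 1681^4=676, 1681^8=154, 1681^16=1432, 1681^32=496, 1681^64=892, 1681^128=868, 1681^256=1339, 1681^512=916, 1681^1024=1549, 1681^2048=157, 1681^4096=508, 1681^8192=1798, 1681^16384=1624, 1681^32768=436, 1681^65536=682, 1681^131072=874, 1681^262144=649; 1681^524112 = 1681^16 * 1681^64 * 1681^256 * 1681^512 * 1681^1024 * 1681^2048 * 1681^4096 * 1681^8192 * 1681^16384 * 1681^32768 * 1681^65536 * 1681^131072 * 1681^262144 = 898 (mod 1857); answer 898
Stage 2: R1 = 898; d = -22; a(3) = -1*(24) + 1*(47) - 1*(-22) = 45; iterating: a(3)=45, a(4)=-68, a(5)=89, a(6)=-202, a(7)=359, a(8)=-650, a(9)=1211, a(10)=-2220, a(11)=4081, a(12)=-7512, a(13)=13813; answer 13813
Stage 3: R2 = 13813; r = -6; cross terms: (1*16 - 9*-6)=70, (9*15 - -29*16)=599, (-29*-6 - 1*15)=159; twice the area = |828| = 828; area = 414; answer 414

414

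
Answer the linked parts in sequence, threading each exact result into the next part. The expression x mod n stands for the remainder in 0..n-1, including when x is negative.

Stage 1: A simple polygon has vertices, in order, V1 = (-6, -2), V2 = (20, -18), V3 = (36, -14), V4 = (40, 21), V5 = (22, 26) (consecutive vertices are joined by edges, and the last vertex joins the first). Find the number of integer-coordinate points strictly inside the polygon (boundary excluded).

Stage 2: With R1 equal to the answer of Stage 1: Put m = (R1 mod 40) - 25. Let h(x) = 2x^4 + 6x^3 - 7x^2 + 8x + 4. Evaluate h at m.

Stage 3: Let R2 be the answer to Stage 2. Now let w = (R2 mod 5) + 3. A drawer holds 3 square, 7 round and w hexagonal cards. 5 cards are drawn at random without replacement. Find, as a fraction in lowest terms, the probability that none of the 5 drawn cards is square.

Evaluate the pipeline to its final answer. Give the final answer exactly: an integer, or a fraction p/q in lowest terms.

Stage 1: cross terms: (-6*-18 - 20*-2)=148, (20*-14 - 36*-18)=368, (36*21 - 40*-14)=1316, (40*26 - 22*21)=578, (22*-2 - -6*26)=112; twice the area = |2522| = 2522; area = 1261; boundary points = 2 + 4 + 1 + 1 + 28 = 36; strictly interior points = area - boundary/2 + 1 = 1244; answer 1244
Stage 2: R1 = 1244; m = -21; 2*(-21)^4 + 6*(-21)^3 - 7*(-21)^2 + 8*(-21)^1 + 4 = (388962) + (-55566) + (-3087) + (-168) + (4) = 330145; answer 330145
Stage 3: R2 = 330145; w = 3; total draws C(13,5) = 1287; favorable C(10,5) = 252; P = 28/143; answer 28/143

28/143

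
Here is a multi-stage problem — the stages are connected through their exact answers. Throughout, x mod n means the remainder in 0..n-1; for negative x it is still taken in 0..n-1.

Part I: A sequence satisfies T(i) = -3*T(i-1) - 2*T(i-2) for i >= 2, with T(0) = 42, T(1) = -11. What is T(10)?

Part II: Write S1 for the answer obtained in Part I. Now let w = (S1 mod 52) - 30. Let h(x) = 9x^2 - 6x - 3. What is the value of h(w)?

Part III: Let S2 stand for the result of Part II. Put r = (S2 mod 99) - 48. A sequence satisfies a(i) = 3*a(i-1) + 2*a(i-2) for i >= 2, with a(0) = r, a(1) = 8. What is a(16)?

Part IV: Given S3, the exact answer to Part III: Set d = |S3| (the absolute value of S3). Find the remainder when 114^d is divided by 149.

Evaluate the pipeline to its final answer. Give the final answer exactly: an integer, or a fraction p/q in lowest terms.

Part I: T(2) = -3*(-11) - 2*(42) = -51; iterating: T(2)=-51, T(3)=175, T(4)=-423, T(5)=919, T(6)=-1911, T(7)=3895, T(8)=-7863, T(9)=15799, T(10)=-31671; answer -31671
Part II: S1 = -31671; w = 19; 9*(19)^2 - 6*(19)^1 - 3 = (3249) + (-114) + (-3) = 3132; answer 3132
Part III: S2 = 3132; r = 15; a(2) = 3*(8) + 2*(15) = 54; iterating: a(2)=54, a(3)=178, a(4)=642, a(5)=2282, a(6)=8130, a(7)=28954, a(8)=103122, a(9)=367274, a(10)=1308066, a(11)=4658746, a(12)=16592370, a(13)=59094602, a(14)=210468546, a(15)=749594842, a(16)=2669721618; answer 2669721618
Part IV: S3 = 2669721618; d = 2669721618; squarings mod 149: 114^1=114, 114^2=33, 114^4=46, 114^8=30, 114^16=6, 114^32=36, 114^64=104, 114^128=88, 114^256=145, 114^512=16, 114^1024=107, 114^2048=125, 114^4096=129, 114^8192=102, 114^16384=123, 114^32768=80, 114^65536=142, 114^131072=49, 114^262144=17, 114^524288=140, 114^1048576=81, 114^2097152=5, 114^4194304=25, 114^8388608=29, 114^16777216=96, 114^33554432=127, 114^67108864=37, 114^134217728=28, 114^268435456=39, 114^536870912=31, 114^1073741824=67, 114^2147483648=19; 114^2669721618 = 114^2 * 114^16 * 114^2048 * 114^4096 * 114^8192 * 114^32768 * 114^2097152 * 114^16777216 * 114^33554432 * 114^67108864 * 114^134217728 * 114^268435456 * 114^2147483648 = 39 (mod 149); answer 39

39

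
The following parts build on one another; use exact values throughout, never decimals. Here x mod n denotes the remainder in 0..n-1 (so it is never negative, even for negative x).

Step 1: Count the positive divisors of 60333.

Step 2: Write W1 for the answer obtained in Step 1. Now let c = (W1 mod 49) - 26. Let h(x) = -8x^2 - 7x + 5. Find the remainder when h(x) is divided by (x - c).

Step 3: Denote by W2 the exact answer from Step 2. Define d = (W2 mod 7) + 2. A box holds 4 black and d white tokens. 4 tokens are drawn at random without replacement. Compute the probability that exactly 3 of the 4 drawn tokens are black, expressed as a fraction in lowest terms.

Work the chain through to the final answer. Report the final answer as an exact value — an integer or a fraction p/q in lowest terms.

12/35

Step 1: 60333 = 3 * 7 * 13^2 * 17; number of divisors = (1+1) * (1+1) * (2+1) * (1+1) = 24; answer 24
Step 2: W1 = 24; c = -2; remainder = value at the root: -8*(-2)^2 - 7*(-2)^1 + 5 = (-32) + (14) + (5) = -13; answer -13
Step 3: W2 = -13; d = 3; total draws C(7,4) = 35; favorable C(4,3)*C(3,1) = 12; P = 12/35; answer 12/35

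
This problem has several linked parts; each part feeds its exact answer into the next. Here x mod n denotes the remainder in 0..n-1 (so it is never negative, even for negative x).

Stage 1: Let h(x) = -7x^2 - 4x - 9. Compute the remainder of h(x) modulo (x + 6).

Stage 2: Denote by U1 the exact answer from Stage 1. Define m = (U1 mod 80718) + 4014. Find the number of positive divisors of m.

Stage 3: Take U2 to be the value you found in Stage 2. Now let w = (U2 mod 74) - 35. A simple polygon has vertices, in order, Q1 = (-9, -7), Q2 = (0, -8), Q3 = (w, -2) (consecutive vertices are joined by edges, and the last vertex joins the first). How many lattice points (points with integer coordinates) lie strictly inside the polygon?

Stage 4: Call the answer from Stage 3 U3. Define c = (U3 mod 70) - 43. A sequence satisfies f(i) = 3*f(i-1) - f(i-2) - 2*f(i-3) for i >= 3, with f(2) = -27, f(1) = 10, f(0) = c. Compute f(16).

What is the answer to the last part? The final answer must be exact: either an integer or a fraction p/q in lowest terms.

-573778

Stage 1: remainder = value at the root: -7*(-6)^2 - 4*(-6)^1 - 9 = (-252) + (24) + (-9) = -237; answer -237
Stage 2: U1 = -237; m = 84495; 84495 = 3 * 5 * 43 * 131; number of divisors = (1+1) * (1+1) * (1+1) * (1+1) = 16; answer 16
Stage 3: U2 = 16; w = -19; cross terms: (-9*-8 - 0*-7)=72, (0*-2 - -19*-8)=-152, (-19*-7 - -9*-2)=115; twice the area = |35| = 35; area = 35/2; boundary points = 1 + 1 + 5 = 7; strictly interior points = area - boundary/2 + 1 = 15; answer 15
Stage 4: U3 = 15; c = -28; f(3) = 3*(-27) - 1*(10) - 2*(-28) = -35; iterating: f(3)=-35, f(4)=-98, f(5)=-205, f(6)=-447, f(7)=-940, f(8)=-1963, f(9)=-4055, f(10)=-8322, f(11)=-16985, f(12)=-34523, f(13)=-69940, f(14)=-141327, f(15)=-284995, f(16)=-573778; answer -573778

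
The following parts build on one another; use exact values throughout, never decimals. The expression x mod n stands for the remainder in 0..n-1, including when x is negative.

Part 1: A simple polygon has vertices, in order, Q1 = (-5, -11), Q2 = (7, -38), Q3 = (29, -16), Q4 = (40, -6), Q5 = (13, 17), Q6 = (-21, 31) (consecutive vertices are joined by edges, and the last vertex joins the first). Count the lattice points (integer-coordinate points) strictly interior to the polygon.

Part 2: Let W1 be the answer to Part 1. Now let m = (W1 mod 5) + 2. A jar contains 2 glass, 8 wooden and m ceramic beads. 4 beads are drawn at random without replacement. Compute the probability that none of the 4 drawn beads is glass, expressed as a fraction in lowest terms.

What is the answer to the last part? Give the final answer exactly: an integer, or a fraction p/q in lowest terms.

11/20

Part 1: cross terms: (-5*-38 - 7*-11)=267, (7*-16 - 29*-38)=990, (29*-6 - 40*-16)=466, (40*17 - 13*-6)=758, (13*31 - -21*17)=760, (-21*-11 - -5*31)=386; twice the area = |3627| = 3627; area = 3627/2; boundary points = 3 + 22 + 1 + 1 + 2 + 2 = 31; strictly interior points = area - boundary/2 + 1 = 1799; answer 1799
Part 2: W1 = 1799; m = 6; total draws C(16,4) = 1820; favorable C(14,4) = 1001; P = 11/20; answer 11/20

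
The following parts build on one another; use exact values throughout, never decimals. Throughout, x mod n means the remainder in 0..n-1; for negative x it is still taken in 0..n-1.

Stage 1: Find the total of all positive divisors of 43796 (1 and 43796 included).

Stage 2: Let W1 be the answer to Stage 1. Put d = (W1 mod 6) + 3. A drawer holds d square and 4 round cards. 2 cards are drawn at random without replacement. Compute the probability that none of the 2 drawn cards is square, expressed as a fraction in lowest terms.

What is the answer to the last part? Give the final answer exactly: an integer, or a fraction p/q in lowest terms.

2/7

Stage 1: 43796 = 2^2 * 10949; sigma = (1 + 2 + 4) * (1 + 10949) = 7 * 10950 = 76650; answer 76650
Stage 2: W1 = 76650; d = 3; total draws C(7,2) = 21; favorable C(4,2) = 6; P = 2/7; answer 2/7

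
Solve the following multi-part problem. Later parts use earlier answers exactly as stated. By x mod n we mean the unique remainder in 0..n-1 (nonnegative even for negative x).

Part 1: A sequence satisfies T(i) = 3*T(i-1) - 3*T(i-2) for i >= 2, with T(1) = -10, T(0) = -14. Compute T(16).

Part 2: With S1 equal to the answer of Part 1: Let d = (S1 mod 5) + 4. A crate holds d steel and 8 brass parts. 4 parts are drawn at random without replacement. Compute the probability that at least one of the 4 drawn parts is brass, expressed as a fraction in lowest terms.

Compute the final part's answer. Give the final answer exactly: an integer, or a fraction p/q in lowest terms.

Part 1: T(2) = 3*(-10) - 3*(-14) = 12; iterating: T(2)=12, T(3)=66, T(4)=162, T(5)=288, T(6)=378, T(7)=270, T(8)=-324, T(9)=-1782, T(10)=-4374, T(11)=-7776, T(12)=-10206, T(13)=-7290, T(14)=8748, T(15)=48114, T(16)=118098; answer 118098
Part 2: S1 = 118098; d = 7; total draws C(15,4) = 1365; complement C(7,4) = 35; favorable 1365 - 35 = 1330; P = 38/39; answer 38/39

38/39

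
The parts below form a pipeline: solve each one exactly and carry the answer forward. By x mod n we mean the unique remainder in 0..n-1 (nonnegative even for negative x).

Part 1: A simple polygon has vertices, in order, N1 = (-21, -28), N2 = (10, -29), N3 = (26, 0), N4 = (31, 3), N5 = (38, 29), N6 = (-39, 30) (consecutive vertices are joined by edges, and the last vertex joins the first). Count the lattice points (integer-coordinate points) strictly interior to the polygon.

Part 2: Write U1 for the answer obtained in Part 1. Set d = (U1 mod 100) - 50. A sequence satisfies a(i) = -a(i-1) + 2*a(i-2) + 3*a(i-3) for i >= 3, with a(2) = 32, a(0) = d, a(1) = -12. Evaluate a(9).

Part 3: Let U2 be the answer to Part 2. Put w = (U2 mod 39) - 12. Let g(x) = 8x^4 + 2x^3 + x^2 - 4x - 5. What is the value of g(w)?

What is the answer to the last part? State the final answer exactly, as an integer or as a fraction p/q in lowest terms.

Part 1: cross terms: (-21*-29 - 10*-28)=889, (10*0 - 26*-29)=754, (26*3 - 31*0)=78, (31*29 - 38*3)=785, (38*30 - -39*29)=2271, (-39*-28 - -21*30)=1722; twice the area = |6499| = 6499; area = 6499/2; boundary points = 1 + 1 + 1 + 1 + 1 + 2 = 7; strictly interior points = area - boundary/2 + 1 = 3247; answer 3247
Part 2: U1 = 3247; d = -3; a(3) = -1*(32) + 2*(-12) + 3*(-3) = -65; iterating: a(3)=-65, a(4)=93, a(5)=-127, a(6)=118, a(7)=-93, a(8)=-52, a(9)=220; answer 220
Part 3: U2 = 220; w = 13; 8*(13)^4 + 2*(13)^3 + 1*(13)^2 - 4*(13)^1 - 5 = (228488) + (4394) + (169) + (-52) + (-5) = 232994; answer 232994

232994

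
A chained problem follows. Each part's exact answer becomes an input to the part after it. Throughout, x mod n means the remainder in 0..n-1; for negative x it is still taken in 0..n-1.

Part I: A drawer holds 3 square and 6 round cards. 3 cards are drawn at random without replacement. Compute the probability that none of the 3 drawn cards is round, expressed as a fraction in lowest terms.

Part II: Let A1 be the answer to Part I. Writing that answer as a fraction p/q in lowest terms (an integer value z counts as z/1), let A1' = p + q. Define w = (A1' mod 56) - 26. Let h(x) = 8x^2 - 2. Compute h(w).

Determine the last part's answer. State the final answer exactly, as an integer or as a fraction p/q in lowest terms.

Part I: total draws C(9,3) = 84; favorable C(3,3) = 1; P = 1/84; answer 1/84
Part II: A1 = 1/84; threaded value p + q = 85; w = 3; 8*(3)^2 - 2 = (72) + (-2) = 70; answer 70

70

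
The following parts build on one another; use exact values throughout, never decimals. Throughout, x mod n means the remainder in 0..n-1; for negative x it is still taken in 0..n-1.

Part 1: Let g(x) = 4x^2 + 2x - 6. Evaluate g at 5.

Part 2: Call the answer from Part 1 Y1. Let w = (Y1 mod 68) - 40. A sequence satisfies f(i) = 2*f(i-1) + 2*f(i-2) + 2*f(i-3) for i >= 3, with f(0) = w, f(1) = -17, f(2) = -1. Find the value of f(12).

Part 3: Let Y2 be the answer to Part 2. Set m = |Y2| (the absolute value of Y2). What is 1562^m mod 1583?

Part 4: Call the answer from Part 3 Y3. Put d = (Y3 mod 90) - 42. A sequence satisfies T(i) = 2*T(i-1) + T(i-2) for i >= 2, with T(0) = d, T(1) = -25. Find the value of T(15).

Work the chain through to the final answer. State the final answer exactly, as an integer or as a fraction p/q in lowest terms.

Part 1: 4*(5)^2 + 2*(5)^1 - 6 = (100) + (10) + (-6) = 104; answer 104
Part 2: Y1 = 104; w = -4; f(3) = 2*(-1) + 2*(-17) + 2*(-4) = -44; iterating: f(3)=-44, f(4)=-124, f(5)=-338, f(6)=-1012, f(7)=-2948, f(8)=-8596, f(9)=-25112, f(10)=-73312, f(11)=-214040, f(12)=-624928; answer -624928
Part 3: Y2 = -624928; m = 624928; squarings mod 1583: 1562^1=1562, 1562^2=441, 1562^4=1355, 1562^8=1328, 1562^16=122, 1562^32=637, 1562^64=521, 1562^128=748, 1562^256=705, 1562^512=1546, 1562^1024=1369, 1562^2048=1472, 1562^4096=1240, 1562^8192=507, 1562^16384=603, 1562^32768=1102, 1562^65536=243, 1562^131072=478, 1562^262144=532, 1562^524288=1250; 1562^624928 = 1562^32 * 1562^256 * 1562^2048 * 1562^32768 * 1562^65536 * 1562^524288 = 687 (mod 1583); answer 687
Part 4: Y3 = 687; d = 15; T(2) = 2*(-25) + 1*(15) = -35; iterating: T(2)=-35, T(3)=-95, T(4)=-225, T(5)=-545, T(6)=-1315, T(7)=-3175, T(8)=-7665, T(9)=-18505, T(10)=-44675, T(11)=-107855, T(12)=-260385, T(13)=-628625, T(14)=-1517635, T(15)=-3663895; answer -3663895

-3663895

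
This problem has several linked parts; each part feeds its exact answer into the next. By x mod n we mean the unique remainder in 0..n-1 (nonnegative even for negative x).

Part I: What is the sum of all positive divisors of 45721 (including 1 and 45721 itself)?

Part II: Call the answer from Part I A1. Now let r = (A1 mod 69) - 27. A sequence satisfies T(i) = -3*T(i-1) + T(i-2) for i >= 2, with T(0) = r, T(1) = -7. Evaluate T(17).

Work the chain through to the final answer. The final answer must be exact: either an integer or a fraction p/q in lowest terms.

-2842362607

Part I: 45721 = 13 * 3517; sigma = (1 + 13) * (1 + 3517) = 14 * 3518 = 49252; answer 49252
Part II: A1 = 49252; r = 28; T(2) = -3*(-7) + 1*(28) = 49; iterating: T(2)=49, T(3)=-154, T(4)=511, T(5)=-1687, T(6)=5572, T(7)=-18403, T(8)=60781, T(9)=-200746, T(10)=663019, T(11)=-2189803, T(12)=7232428, T(13)=-23887087, T(14)=78893689, T(15)=-260568154, T(16)=860598151, T(17)=-2842362607; answer -2842362607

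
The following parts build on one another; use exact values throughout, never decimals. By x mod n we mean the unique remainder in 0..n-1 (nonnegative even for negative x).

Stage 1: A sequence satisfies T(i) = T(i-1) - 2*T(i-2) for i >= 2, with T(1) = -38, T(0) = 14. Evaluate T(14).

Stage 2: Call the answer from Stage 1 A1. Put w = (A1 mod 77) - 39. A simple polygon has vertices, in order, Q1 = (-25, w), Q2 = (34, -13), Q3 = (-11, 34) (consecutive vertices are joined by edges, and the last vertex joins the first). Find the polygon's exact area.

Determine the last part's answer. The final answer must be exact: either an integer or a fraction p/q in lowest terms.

1499

Stage 1: T(2) = 1*(-38) - 2*(14) = -66; iterating: T(2)=-66, T(3)=10, T(4)=142, T(5)=122, T(6)=-162, T(7)=-406, T(8)=-82, T(9)=730, T(10)=894, T(11)=-566, T(12)=-2354, T(13)=-1222, T(14)=3486; answer 3486
Stage 2: A1 = 3486; w = -18; cross terms: (-25*-13 - 34*-18)=937, (34*34 - -11*-13)=1013, (-11*-18 - -25*34)=1048; twice the area = |2998| = 2998; area = 1499; answer 1499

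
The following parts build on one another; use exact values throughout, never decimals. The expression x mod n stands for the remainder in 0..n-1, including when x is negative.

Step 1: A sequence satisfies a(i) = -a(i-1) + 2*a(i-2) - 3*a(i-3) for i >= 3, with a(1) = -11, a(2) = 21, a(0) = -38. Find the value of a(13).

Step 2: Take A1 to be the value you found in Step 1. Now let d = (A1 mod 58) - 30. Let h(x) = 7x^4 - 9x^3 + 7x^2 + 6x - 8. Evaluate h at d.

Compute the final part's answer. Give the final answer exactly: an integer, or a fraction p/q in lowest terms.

79632

Step 1: a(3) = -1*(21) + 2*(-11) - 3*(-38) = 71; iterating: a(3)=71, a(4)=4, a(5)=75, a(6)=-280, a(7)=418, a(8)=-1203, a(9)=2879, a(10)=-6539, a(11)=15906, a(12)=-37621, a(13)=89050; answer 89050
Step 2: A1 = 89050; d = -10; 7*(-10)^4 - 9*(-10)^3 + 7*(-10)^2 + 6*(-10)^1 - 8 = (70000) + (9000) + (700) + (-60) + (-8) = 79632; answer 79632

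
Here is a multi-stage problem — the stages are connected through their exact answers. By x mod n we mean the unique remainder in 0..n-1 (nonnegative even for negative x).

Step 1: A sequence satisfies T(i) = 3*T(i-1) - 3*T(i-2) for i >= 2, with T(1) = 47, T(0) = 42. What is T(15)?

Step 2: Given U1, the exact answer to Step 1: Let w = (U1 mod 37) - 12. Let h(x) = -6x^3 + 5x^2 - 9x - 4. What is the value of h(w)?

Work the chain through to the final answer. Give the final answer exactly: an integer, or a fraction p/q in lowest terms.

-2828

Step 1: T(2) = 3*(47) - 3*(42) = 15; iterating: T(2)=15, T(3)=-96, T(4)=-333, T(5)=-711, T(6)=-1134, T(7)=-1269, T(8)=-405, T(9)=2592, T(10)=8991, T(11)=19197, T(12)=30618, T(13)=34263, T(14)=10935, T(15)=-69984; answer -69984
Step 2: U1 = -69984; w = 8; -6*(8)^3 + 5*(8)^2 - 9*(8)^1 - 4 = (-3072) + (320) + (-72) + (-4) = -2828; answer -2828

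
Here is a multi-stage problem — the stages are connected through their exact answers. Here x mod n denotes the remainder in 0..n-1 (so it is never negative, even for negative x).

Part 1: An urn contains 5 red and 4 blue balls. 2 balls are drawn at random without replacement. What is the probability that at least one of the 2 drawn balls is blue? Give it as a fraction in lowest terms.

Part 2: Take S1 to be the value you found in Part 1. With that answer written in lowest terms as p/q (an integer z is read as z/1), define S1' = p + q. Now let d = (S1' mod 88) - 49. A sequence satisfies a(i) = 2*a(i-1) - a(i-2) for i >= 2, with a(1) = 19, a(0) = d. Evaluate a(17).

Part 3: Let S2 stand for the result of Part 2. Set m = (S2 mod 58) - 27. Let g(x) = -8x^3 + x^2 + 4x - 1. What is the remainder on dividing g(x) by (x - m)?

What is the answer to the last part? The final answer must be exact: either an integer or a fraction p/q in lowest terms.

Part 1: total draws C(9,2) = 36; complement C(5,2) = 10; favorable 36 - 10 = 26; P = 13/18; answer 13/18
Part 2: S1 = 13/18; threaded value p + q = 31; d = -18; a(2) = 2*(19) - 1*(-18) = 56; iterating: a(2)=56, a(3)=93, a(4)=130, a(5)=167, a(6)=204, a(7)=241, a(8)=278, a(9)=315, a(10)=352, a(11)=389, a(12)=426, a(13)=463, a(14)=500, a(15)=537, a(16)=574, a(17)=611; answer 611
Part 3: S2 = 611; m = 4; remainder = value at the root: -8*(4)^3 + 1*(4)^2 + 4*(4)^1 - 1 = (-512) + (16) + (16) + (-1) = -481; answer -481

-481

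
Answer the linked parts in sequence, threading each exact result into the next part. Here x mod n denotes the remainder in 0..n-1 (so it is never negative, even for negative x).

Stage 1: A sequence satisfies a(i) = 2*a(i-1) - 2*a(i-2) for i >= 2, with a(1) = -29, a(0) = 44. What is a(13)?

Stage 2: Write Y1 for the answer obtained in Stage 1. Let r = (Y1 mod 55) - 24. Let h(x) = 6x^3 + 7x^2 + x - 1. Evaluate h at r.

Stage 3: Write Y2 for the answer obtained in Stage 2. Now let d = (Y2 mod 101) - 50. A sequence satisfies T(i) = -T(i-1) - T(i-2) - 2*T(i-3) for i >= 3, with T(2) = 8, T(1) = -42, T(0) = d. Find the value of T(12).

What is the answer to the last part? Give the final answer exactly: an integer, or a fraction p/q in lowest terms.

68

Stage 1: a(2) = 2*(-29) - 2*(44) = -146; iterating: a(2)=-146, a(3)=-234, a(4)=-176, a(5)=116, a(6)=584, a(7)=936, a(8)=704, a(9)=-464, a(10)=-2336, a(11)=-3744, a(12)=-2816, a(13)=1856; answer 1856
Stage 2: Y1 = 1856; r = 17; 6*(17)^3 + 7*(17)^2 + 1*(17)^1 - 1 = (29478) + (2023) + (17) + (-1) = 31517; answer 31517
Stage 3: Y2 = 31517; d = -45; T(3) = -1*(8) - 1*(-42) - 2*(-45) = 124; iterating: T(3)=124, T(4)=-48, T(5)=-92, T(6)=-108, T(7)=296, T(8)=-4, T(9)=-76, T(10)=-512, T(11)=596, T(12)=68; answer 68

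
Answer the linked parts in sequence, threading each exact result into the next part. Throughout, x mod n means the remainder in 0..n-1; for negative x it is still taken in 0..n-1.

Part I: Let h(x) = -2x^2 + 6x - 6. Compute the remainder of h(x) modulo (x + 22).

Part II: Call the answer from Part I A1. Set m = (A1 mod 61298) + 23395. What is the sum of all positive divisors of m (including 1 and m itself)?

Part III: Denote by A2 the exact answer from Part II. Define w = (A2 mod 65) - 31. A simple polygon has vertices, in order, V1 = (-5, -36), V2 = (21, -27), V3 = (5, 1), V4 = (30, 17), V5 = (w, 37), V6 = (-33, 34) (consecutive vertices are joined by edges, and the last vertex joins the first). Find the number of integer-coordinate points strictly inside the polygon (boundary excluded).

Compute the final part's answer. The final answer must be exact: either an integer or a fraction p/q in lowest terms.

Part I: remainder = value at the root: -2*(-22)^2 + 6*(-22)^1 - 6 = (-968) + (-132) + (-6) = -1106; answer -1106
Part II: A1 = -1106; m = 83587; 83587 = 7 * 11941; sigma = (1 + 7) * (1 + 11941) = 8 * 11942 = 95536; answer 95536
Part III: A2 = 95536; w = 20; cross terms: (-5*-27 - 21*-36)=891, (21*1 - 5*-27)=156, (5*17 - 30*1)=55, (30*37 - 20*17)=770, (20*34 - -33*37)=1901, (-33*-36 - -5*34)=1358; twice the area = |5131| = 5131; area = 5131/2; boundary points = 1 + 4 + 1 + 10 + 1 + 14 = 31; strictly interior points = area - boundary/2 + 1 = 2551; answer 2551

2551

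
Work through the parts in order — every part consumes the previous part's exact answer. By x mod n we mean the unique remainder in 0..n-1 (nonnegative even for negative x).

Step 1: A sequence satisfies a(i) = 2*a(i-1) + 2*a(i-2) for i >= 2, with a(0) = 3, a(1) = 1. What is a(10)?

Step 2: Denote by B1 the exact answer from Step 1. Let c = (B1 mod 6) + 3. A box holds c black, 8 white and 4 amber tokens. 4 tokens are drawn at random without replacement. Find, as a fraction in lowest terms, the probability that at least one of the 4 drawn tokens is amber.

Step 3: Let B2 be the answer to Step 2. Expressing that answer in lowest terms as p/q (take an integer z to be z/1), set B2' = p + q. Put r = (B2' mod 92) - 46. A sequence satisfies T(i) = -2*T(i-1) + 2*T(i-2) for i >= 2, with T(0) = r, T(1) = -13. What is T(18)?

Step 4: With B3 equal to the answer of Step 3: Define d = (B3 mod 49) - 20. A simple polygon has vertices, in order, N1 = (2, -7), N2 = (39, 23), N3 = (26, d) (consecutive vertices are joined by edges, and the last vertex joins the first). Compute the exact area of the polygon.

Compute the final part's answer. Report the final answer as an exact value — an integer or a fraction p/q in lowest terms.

Step 1: a(2) = 2*(1) + 2*(3) = 8; iterating: a(2)=8, a(3)=18, a(4)=52, a(5)=140, a(6)=384, a(7)=1048, a(8)=2864, a(9)=7824, a(10)=21376; answer 21376
Step 2: B1 = 21376; c = 7; total draws C(19,4) = 3876; complement C(15,4) = 1365; favorable 3876 - 1365 = 2511; P = 837/1292; answer 837/1292
Step 3: B2 = 837/1292; threaded value p + q = 2129; r = -33; T(2) = -2*(-13) + 2*(-33) = -40; iterating: T(2)=-40, T(3)=54, T(4)=-188, T(5)=484, T(6)=-1344, T(7)=3656, T(8)=-10000, T(9)=27312, T(10)=-74624, T(11)=203872, T(12)=-556992, T(13)=1521728, T(14)=-4157440, T(15)=11358336, T(16)=-31031552, T(17)=84779776, T(18)=-231622656; answer -231622656
Step 4: B3 = -231622656; d = -19; cross terms: (2*23 - 39*-7)=319, (39*-19 - 26*23)=-1339, (26*-7 - 2*-19)=-144; twice the area = |-1164| = 1164; area = 582; answer 582

582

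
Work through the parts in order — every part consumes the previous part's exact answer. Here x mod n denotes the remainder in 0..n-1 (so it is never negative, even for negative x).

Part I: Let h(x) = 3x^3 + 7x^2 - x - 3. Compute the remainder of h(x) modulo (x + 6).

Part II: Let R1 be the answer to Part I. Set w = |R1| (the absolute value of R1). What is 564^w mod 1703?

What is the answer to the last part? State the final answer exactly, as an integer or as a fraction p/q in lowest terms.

Part I: remainder = value at the root: 3*(-6)^3 + 7*(-6)^2 - 1*(-6)^1 - 3 = (-648) + (252) + (6) + (-3) = -393; answer -393
Part II: R1 = -393; w = 393; squarings mod 1703: 564^1=564, 564^2=1338, 564^4=391, 564^8=1314, 564^16=1457, 564^32=911, 564^64=560, 564^128=248, 564^256=196; 564^393 = 564^1 * 564^8 * 564^128 * 564^256 = 1513 (mod 1703); answer 1513

1513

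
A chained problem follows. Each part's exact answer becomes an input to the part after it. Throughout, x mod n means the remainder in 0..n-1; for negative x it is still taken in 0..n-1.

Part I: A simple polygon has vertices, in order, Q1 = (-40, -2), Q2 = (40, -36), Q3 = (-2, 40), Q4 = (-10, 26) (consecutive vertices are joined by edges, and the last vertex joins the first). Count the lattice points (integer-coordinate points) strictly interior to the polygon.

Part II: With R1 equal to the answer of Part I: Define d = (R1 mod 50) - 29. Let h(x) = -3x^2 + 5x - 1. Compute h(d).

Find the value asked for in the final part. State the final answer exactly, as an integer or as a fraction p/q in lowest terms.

-69

Part I: cross terms: (-40*-36 - 40*-2)=1520, (40*40 - -2*-36)=1528, (-2*26 - -10*40)=348, (-10*-2 - -40*26)=1060; twice the area = |4456| = 4456; area = 2228; boundary points = 2 + 2 + 2 + 2 = 8; strictly interior points = area - boundary/2 + 1 = 2225; answer 2225
Part II: R1 = 2225; d = -4; -3*(-4)^2 + 5*(-4)^1 - 1 = (-48) + (-20) + (-1) = -69; answer -69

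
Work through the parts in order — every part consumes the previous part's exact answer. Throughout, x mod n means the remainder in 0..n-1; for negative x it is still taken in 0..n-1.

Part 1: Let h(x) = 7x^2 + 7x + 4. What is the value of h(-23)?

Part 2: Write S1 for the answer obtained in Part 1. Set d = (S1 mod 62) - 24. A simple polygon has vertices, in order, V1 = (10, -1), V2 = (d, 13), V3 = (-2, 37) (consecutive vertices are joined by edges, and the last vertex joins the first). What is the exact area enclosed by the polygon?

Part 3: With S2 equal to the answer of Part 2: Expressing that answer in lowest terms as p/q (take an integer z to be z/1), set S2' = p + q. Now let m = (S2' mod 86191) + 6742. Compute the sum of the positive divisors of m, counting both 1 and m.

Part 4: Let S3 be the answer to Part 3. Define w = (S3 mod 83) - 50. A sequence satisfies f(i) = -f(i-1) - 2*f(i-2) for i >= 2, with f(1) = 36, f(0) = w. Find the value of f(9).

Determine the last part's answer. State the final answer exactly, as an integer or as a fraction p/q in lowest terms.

-468

Part 1: 7*(-23)^2 + 7*(-23)^1 + 4 = (3703) + (-161) + (4) = 3546; answer 3546
Part 2: S1 = 3546; d = -12; cross terms: (10*13 - -12*-1)=118, (-12*37 - -2*13)=-418, (-2*-1 - 10*37)=-368; twice the area = |-668| = 668; area = 334; answer 334
Part 3: S2 = 334; threaded value p + q = 335; m = 7077; 7077 = 3 * 7 * 337; sigma = (1 + 3) * (1 + 7) * (1 + 337) = 4 * 8 * 338 = 10816; answer 10816
Part 4: S3 = 10816; w = -24; f(2) = -1*(36) - 2*(-24) = 12; iterating: f(2)=12, f(3)=-84, f(4)=60, f(5)=108, f(6)=-228, f(7)=12, f(8)=444, f(9)=-468; answer -468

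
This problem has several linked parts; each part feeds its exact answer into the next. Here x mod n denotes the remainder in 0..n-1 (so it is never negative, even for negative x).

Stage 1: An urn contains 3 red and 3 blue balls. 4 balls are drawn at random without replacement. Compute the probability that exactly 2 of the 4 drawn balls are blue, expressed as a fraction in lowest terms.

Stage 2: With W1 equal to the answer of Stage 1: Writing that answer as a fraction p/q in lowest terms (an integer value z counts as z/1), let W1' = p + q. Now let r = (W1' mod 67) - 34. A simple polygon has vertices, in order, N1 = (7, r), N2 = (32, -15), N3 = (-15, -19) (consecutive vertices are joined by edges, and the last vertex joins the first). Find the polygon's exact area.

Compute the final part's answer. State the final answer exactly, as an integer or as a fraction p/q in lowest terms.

417/2

Stage 1: total draws C(6,4) = 15; favorable C(3,2)*C(3,2) = 9; P = 3/5; answer 3/5
Stage 2: W1 = 3/5; threaded value p + q = 8; r = -26; cross terms: (7*-15 - 32*-26)=727, (32*-19 - -15*-15)=-833, (-15*-26 - 7*-19)=523; twice the area = |417| = 417; area = 417/2; answer 417/2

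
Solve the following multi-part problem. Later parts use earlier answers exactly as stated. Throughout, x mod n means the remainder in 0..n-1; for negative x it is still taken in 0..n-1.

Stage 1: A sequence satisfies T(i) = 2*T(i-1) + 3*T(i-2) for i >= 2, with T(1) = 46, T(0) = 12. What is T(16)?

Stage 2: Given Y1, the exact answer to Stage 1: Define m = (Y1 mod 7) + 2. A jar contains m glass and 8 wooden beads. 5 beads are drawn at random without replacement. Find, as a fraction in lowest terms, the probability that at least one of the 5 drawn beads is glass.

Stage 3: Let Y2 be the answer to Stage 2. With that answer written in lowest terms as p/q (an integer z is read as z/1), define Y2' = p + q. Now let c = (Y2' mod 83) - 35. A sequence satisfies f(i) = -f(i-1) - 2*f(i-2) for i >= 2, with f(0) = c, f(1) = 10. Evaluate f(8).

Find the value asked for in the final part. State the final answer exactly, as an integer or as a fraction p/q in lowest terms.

Stage 1: T(2) = 2*(46) + 3*(12) = 128; iterating: T(2)=128, T(3)=394, T(4)=1172, T(5)=3526, T(6)=10568, T(7)=31714, T(8)=95132, T(9)=285406, T(10)=856208, T(11)=2568634, T(12)=7705892, T(13)=23117686, T(14)=69353048, T(15)=208059154, T(16)=624177452; answer 624177452
Stage 2: Y1 = 624177452; m = 5; total draws C(13,5) = 1287; complement C(8,5) = 56; favorable 1287 - 56 = 1231; P = 1231/1287; answer 1231/1287
Stage 3: Y2 = 1231/1287; threaded value p + q = 2518; c = -7; f(2) = -1*(10) - 2*(-7) = 4; iterating: f(2)=4, f(3)=-24, f(4)=16, f(5)=32, f(6)=-64, f(7)=0, f(8)=128; answer 128

128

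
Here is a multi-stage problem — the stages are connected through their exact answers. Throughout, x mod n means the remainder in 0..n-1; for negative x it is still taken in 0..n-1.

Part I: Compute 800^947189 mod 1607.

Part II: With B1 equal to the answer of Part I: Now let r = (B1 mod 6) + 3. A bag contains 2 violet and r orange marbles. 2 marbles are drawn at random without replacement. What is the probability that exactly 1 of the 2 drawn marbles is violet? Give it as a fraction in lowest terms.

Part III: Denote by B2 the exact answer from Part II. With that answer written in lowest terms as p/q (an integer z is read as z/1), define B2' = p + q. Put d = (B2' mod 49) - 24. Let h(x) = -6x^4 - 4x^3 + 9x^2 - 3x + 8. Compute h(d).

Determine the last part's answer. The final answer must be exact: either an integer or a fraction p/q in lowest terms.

Part I: squarings mod 1607: 800^1=800, 800^2=414, 800^4=1054, 800^8=479, 800^16=1247, 800^32=1040, 800^64=89, 800^128=1493, 800^256=140, 800^512=316, 800^1024=222, 800^2048=1074, 800^4096=1257, 800^8192=368, 800^16384=436, 800^32768=470, 800^65536=741, 800^131072=1094, 800^262144=1228, 800^524288=618; 800^947189 = 800^1 * 800^4 * 800^16 * 800^32 * 800^64 * 800^128 * 800^256 * 800^512 * 800^4096 * 800^8192 * 800^16384 * 800^131072 * 800^262144 * 800^524288 = 113 (mod 1607); answer 113
Part II: B1 = 113; r = 8; total draws C(10,2) = 45; favorable C(2,1)*C(8,1) = 16; P = 16/45; answer 16/45
Part III: B2 = 16/45; threaded value p + q = 61; d = -12; -6*(-12)^4 - 4*(-12)^3 + 9*(-12)^2 - 3*(-12)^1 + 8 = (-124416) + (6912) + (1296) + (36) + (8) = -116164; answer -116164

-116164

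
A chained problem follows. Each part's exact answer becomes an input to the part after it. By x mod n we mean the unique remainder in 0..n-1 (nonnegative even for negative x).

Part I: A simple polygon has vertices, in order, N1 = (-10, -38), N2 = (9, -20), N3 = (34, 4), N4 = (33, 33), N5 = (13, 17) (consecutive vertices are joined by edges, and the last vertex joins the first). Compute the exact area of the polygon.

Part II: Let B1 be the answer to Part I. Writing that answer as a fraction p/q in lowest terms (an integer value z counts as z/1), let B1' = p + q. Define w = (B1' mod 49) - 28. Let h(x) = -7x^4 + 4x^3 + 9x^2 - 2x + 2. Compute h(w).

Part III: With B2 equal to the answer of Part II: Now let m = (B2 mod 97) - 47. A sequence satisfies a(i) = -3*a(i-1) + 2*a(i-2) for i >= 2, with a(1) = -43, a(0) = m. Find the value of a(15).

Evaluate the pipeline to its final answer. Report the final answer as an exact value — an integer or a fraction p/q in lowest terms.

Part I: cross terms: (-10*-20 - 9*-38)=542, (9*4 - 34*-20)=716, (34*33 - 33*4)=990, (33*17 - 13*33)=132, (13*-38 - -10*17)=-324; twice the area = |2056| = 2056; area = 1028; answer 1028
Part II: B1 = 1028; threaded value p + q = 1029; w = -28; -7*(-28)^4 + 4*(-28)^3 + 9*(-28)^2 - 2*(-28)^1 + 2 = (-4302592) + (-87808) + (7056) + (56) + (2) = -4383286; answer -4383286
Part III: B2 = -4383286; m = 0; a(2) = -3*(-43) + 2*(0) = 129; iterating: a(2)=129, a(3)=-473, a(4)=1677, a(5)=-5977, a(6)=21285, a(7)=-75809, a(8)=269997, a(9)=-961609, a(10)=3424821, a(11)=-12197681, a(12)=43442685, a(13)=-154723417, a(14)=551055621, a(15)=-1962613697; answer -1962613697

-1962613697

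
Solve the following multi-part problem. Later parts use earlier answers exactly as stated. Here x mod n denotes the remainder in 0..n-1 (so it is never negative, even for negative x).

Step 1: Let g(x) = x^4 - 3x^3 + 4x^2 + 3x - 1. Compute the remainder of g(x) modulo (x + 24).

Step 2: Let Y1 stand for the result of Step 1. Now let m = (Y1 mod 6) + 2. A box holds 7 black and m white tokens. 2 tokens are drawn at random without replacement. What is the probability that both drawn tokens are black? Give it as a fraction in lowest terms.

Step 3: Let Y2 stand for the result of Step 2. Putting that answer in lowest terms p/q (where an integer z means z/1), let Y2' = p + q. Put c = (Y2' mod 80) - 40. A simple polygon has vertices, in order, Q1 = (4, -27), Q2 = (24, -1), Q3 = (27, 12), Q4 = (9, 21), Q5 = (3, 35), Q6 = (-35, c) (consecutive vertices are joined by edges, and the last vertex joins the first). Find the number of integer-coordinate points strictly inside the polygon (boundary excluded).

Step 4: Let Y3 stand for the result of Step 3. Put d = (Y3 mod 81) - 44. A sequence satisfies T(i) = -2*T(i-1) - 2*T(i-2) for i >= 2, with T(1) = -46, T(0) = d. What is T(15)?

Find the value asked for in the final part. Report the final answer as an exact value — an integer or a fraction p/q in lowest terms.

Step 1: remainder = value at the root: 1*(-24)^4 - 3*(-24)^3 + 4*(-24)^2 + 3*(-24)^1 - 1 = (331776) + (41472) + (2304) + (-72) + (-1) = 375479; answer 375479
Step 2: Y1 = 375479; m = 7; total draws C(14,2) = 91; favorable C(7,2) = 21; P = 3/13; answer 3/13
Step 3: Y2 = 3/13; threaded value p + q = 16; c = -24; cross terms: (4*-1 - 24*-27)=644, (24*12 - 27*-1)=315, (27*21 - 9*12)=459, (9*35 - 3*21)=252, (3*-24 - -35*35)=1153, (-35*-27 - 4*-24)=1041; twice the area = |3864| = 3864; area = 1932; boundary points = 2 + 1 + 9 + 2 + 1 + 3 = 18; strictly interior points = area - boundary/2 + 1 = 1924; answer 1924
Step 4: Y3 = 1924; d = 17; T(2) = -2*(-46) - 2*(17) = 58; iterating: T(2)=58, T(3)=-24, T(4)=-68, T(5)=184, T(6)=-232, T(7)=96, T(8)=272, T(9)=-736, T(10)=928, T(11)=-384, T(12)=-1088, T(13)=2944, T(14)=-3712, T(15)=1536; answer 1536

1536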